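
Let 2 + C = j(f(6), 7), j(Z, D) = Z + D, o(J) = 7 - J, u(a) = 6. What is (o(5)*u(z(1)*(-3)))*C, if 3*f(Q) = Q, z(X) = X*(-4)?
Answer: 84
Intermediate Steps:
z(X) = -4*X
f(Q) = Q/3
j(Z, D) = D + Z
C = 7 (C = -2 + (7 + (1/3)*6) = -2 + (7 + 2) = -2 + 9 = 7)
(o(5)*u(z(1)*(-3)))*C = ((7 - 1*5)*6)*7 = ((7 - 5)*6)*7 = (2*6)*7 = 12*7 = 84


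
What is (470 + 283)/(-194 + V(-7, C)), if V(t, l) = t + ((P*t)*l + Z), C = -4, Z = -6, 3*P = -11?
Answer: -2259/929 ≈ -2.4316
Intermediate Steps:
P = -11/3 (P = (⅓)*(-11) = -11/3 ≈ -3.6667)
V(t, l) = -6 + t - 11*l*t/3 (V(t, l) = t + ((-11*t/3)*l - 6) = t + (-11*l*t/3 - 6) = t + (-6 - 11*l*t/3) = -6 + t - 11*l*t/3)
(470 + 283)/(-194 + V(-7, C)) = (470 + 283)/(-194 + (-6 - 7 - 11/3*(-4)*(-7))) = 753/(-194 + (-6 - 7 - 308/3)) = 753/(-194 - 347/3) = 753/(-929/3) = 753*(-3/929) = -2259/929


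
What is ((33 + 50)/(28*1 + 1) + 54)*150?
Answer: 247350/29 ≈ 8529.3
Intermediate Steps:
((33 + 50)/(28*1 + 1) + 54)*150 = (83/(28 + 1) + 54)*150 = (83/29 + 54)*150 = (1649/29)*150 = 247350/29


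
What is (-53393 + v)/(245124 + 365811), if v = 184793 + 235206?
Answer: 122202/203645 ≈ 0.60007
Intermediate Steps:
v = 419999
(-53393 + v)/(245124 + 365811) = (-53393 + 419999)/(245124 + 365811) = 366606/610935 = 366606*(1/610935) = 122202/203645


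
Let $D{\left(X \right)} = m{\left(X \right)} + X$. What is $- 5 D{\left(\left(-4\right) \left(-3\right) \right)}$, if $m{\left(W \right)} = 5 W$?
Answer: $-360$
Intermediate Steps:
$D{\left(X \right)} = 6 X$ ($D{\left(X \right)} = 5 X + X = 6 X$)
$- 5 D{\left(\left(-4\right) \left(-3\right) \right)} = - 5 \cdot 6 \left(\left(-4\right) \left(-3\right)\right) = - 5 \cdot 6 \cdot 12 = \left(-5\right) 72 = -360$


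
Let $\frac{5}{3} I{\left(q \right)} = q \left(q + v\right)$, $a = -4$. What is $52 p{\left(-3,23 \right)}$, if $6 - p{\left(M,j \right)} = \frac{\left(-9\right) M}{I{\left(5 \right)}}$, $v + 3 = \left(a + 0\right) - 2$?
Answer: $429$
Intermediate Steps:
$v = -9$ ($v = -3 + \left(\left(-4 + 0\right) - 2\right) = -3 - 6 = -9$)
$I{\left(q \right)} = \frac{3 q \left(-9 + q\right)}{5}$ ($I{\left(q \right)} = \frac{3 q \left(q - 9\right)}{5} = \frac{3 q \left(-9 + q\right)}{5}$)
$p{\left(M,j \right)} = 6 - \frac{3 M}{4}$ ($p{\left(M,j \right)} = 6 - \frac{\left(-9\right) M}{\frac{3}{5} \cdot 5 \left(-9 + 5\right)} = 6 - \frac{\left(-9\right) M}{\frac{3}{5} \cdot 5 \left(-4\right)} = 6 - \frac{\left(-9\right) M}{-12} = 6 - - 9 M \left(- \frac{1}{12}\right) = 6 - \frac{3 M}{4}$)
$52 p{\left(-3,23 \right)} = 52 \left(6 - - \frac{9}{4}\right) = 52 \left(6 + \frac{9}{4}\right) = 52 \cdot \frac{33}{4} = 429$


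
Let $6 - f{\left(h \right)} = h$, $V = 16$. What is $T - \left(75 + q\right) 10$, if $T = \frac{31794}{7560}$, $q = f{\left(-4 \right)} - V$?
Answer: $- \frac{123443}{180} \approx -685.79$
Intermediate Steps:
$f{\left(h \right)} = 6 - h$
$q = -6$ ($q = \left(6 - -4\right) - 16 = \left(6 + 4\right) - 16 = 10 - 16 = -6$)
$T = \frac{757}{180}$ ($T = 31794 \cdot \frac{1}{7560} = \frac{757}{180} \approx 4.2056$)
$T - \left(75 + q\right) 10 = \frac{757}{180} - \left(75 - 6\right) 10 = \frac{757}{180} - 69 \cdot 10 = \frac{757}{180} - 690 = - \frac{123443}{180}$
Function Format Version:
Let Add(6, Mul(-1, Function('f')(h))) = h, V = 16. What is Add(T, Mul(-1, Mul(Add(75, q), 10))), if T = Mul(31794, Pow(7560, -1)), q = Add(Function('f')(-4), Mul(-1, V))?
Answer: Rational(-123443, 180) ≈ -685.79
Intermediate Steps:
Function('f')(h) = Add(6, Mul(-1, h))
q = -6 (q = Add(Add(6, Mul(-1, -4)), Mul(-1, 16)) = Add(Add(6, 4), -16) = Add(10, -16) = -6)
T = Rational(757, 180) (T = Mul(31794, Rational(1, 7560)) = Rational(757, 180) ≈ 4.2056)
Add(T, Mul(-1, Mul(Add(75, q), 10))) = Add(Rational(757, 180), Mul(-1, Mul(Add(75, -6), 10))) = Add(Rational(757, 180), Mul(-1, Mul(69, 10))) = Add(Rational(757, 180), Mul(-1, 690)) = Add(Rational(757, 180), -690) = Rational(-123443, 180)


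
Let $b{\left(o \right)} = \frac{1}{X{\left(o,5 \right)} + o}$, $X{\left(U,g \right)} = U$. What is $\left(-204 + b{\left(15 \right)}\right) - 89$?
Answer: $- \frac{8789}{30} \approx -292.97$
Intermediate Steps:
$b{\left(o \right)} = \frac{1}{2 o}$ ($b{\left(o \right)} = \frac{1}{o + o} = \frac{1}{2 o}$)
$\left(-204 + b{\left(15 \right)}\right) - 89 = \left(-204 + \frac{1}{2 \cdot 15}\right) - 89 = \left(-204 + \frac{1}{2} \cdot \frac{1}{15}\right) + \left(-116 + 27\right) = \left(-204 + \frac{1}{30}\right) - 89 = - \frac{6119}{30} - 89 = - \frac{8789}{30}$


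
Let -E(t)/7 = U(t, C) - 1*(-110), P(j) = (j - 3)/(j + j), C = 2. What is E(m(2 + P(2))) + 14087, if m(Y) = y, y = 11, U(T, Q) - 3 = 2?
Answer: 13282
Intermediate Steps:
U(T, Q) = 5 (U(T, Q) = 3 + 2 = 5)
P(j) = (-3 + j)/(2*j) (P(j) = (-3 + j)/((2*j)) = (-3 + j)*(1/(2*j)) = (-3 + j)/(2*j))
m(Y) = 11
E(t) = -805 (E(t) = -7*(5 - 1*(-110)) = -7*(5 + 110) = -7*115 = -805)
E(m(2 + P(2))) + 14087 = -805 + 14087 = 13282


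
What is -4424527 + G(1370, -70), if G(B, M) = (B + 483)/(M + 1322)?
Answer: -5539505951/1252 ≈ -4.4245e+6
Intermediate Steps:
G(B, M) = (483 + B)/(1322 + M)
-4424527 + G(1370, -70) = -4424527 + (483 + 1370)/(1322 - 70) = -4424527 + 1853/1252 = -5539505951/1252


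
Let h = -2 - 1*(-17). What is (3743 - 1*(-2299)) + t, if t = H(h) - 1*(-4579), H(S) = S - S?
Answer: 10621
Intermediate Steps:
h = 15 (h = -2 + 17 = 15)
H(S) = 0
t = 4579 (t = 0 - 1*(-4579) = 0 + 4579 = 4579)
(3743 - 1*(-2299)) + t = (3743 - 1*(-2299)) + 4579 = (3743 + 2299) + 4579 = 6042 + 4579 = 10621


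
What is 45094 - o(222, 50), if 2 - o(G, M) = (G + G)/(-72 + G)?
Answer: 1127374/25 ≈ 45095.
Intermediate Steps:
o(G, M) = 2 - 2*G/(-72 + G) (o(G, M) = 2 - (G + G)/(-72 + G) = 2 - 2*G/(-72 + G))
45094 - o(222, 50) = 45094 - (-144)/(-72 + 222) = 45094 - (-144)/150 = 45094 - 1*(-24/25) = 45094 + 24/25 = 1127374/25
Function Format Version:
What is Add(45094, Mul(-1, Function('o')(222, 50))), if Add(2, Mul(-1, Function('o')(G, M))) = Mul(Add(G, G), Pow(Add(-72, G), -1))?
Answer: Rational(1127374, 25) ≈ 45095.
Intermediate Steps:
Function('o')(G, M) = Add(2, Mul(-2, G, Pow(Add(-72, G), -1))) (Function('o')(G, M) = Add(2, Mul(-1, Mul(Add(G, G), Pow(Add(-72, G), -1)))) = Add(2, Mul(-1, Mul(Mul(2, G), Pow(Add(-72, G), -1)))) = Add(2, Mul(-1, Mul(2, G, Pow(Add(-72, G), -1)))) = Add(2, Mul(-2, G, Pow(Add(-72, G), -1))))
Add(45094, Mul(-1, Function('o')(222, 50))) = Add(45094, Mul(-1, Mul(-144, Pow(Add(-72, 222), -1)))) = Add(45094, Mul(-1, Mul(-144, Pow(150, -1)))) = Add(45094, Mul(-1, Mul(-144, Rational(1, 150)))) = Add(45094, Mul(-1, Rational(-24, 25))) = Add(45094, Rational(24, 25)) = Rational(1127374, 25)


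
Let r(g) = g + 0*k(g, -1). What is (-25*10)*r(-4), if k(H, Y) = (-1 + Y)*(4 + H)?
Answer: 1000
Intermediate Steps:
r(g) = g (r(g) = g + 0*(-4 - g + 4*(-1) + g*(-1)) = g + 0*(-4 - g - 4 - g) = g + 0*(-8 - 2*g) = g + 0 = g)
(-25*10)*r(-4) = -25*10*(-4) = -250*(-4) = 1000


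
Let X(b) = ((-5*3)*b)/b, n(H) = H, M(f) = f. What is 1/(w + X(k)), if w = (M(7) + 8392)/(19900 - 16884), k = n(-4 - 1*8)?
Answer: -3016/36841 ≈ -0.081865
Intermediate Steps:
k = -12 (k = -4 - 1*8 = -4 - 8 = -12)
w = 8399/3016 (w = (7 + 8392)/(19900 - 16884) = 8399/3016 ≈ 2.7848)
X(b) = -15 (X(b) = (-15*b)/b = -15)
1/(w + X(k)) = 1/(8399/3016 - 15) = 1/(-36841/3016) = -3016/36841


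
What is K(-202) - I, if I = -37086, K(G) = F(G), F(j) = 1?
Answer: 37087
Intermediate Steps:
K(G) = 1
K(-202) - I = 1 - 1*(-37086) = 1 + 37086 = 37087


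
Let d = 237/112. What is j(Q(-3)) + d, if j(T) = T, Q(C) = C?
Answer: -99/112 ≈ -0.88393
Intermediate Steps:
d = 237/112 (d = 237*(1/112) = 237/112 ≈ 2.1161)
j(Q(-3)) + d = -3 + 237/112 = -99/112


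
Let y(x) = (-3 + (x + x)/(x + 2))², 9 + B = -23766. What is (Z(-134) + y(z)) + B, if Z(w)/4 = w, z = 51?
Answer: -68286350/2809 ≈ -24310.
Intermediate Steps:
Z(w) = 4*w
B = -23775 (B = -9 - 23766 = -23775)
y(x) = (-3 + 2*x/(2 + x))² (y(x) = (-3 + (2*x)/(2 + x))² = (-3 + 2*x/(2 + x))²)
(Z(-134) + y(z)) + B = (4*(-134) + (6 + 51)²/(2 + 51)²) - 23775 = (-536 + 57²/53²) - 23775 = (-536 + (1/2809)*3249) - 23775 = (-536 + 3249/2809) - 23775 = -1502375/2809 - 23775 = -68286350/2809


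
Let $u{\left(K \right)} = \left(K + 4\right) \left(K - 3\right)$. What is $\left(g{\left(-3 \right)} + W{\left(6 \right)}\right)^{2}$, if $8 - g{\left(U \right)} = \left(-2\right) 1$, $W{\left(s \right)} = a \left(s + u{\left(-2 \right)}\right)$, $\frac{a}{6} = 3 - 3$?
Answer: $100$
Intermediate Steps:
$a = 0$ ($a = 6 \left(3 - 3\right) = 6 \cdot 0 = 0$)
$u{\left(K \right)} = \left(-3 + K\right) \left(4 + K\right)$ ($u{\left(K \right)} = \left(4 + K\right) \left(-3 + K\right) = \left(-3 + K\right) \left(4 + K\right)$)
$W{\left(s \right)} = 0$ ($W{\left(s \right)} = 0 \left(s - \left(14 - 4\right)\right) = 0 \left(s - 10\right) = 0 \left(-10 + s\right) = 0$)
$g{\left(U \right)} = 10$ ($g{\left(U \right)} = 8 - \left(-2\right) 1 = 8 - -2 = 8 + 2 = 10$)
$\left(g{\left(-3 \right)} + W{\left(6 \right)}\right)^{2} = \left(10 + 0\right)^{2} = 10^{2} = 100$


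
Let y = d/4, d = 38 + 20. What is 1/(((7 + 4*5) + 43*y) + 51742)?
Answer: 2/104785 ≈ 1.9087e-5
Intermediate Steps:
d = 58
y = 29/2 (y = 58/4 = 58*(1/4) = 29/2 ≈ 14.500)
1/(((7 + 4*5) + 43*y) + 51742) = 1/(((7 + 4*5) + 43*(29/2)) + 51742) = 1/(((7 + 20) + 1247/2) + 51742) = 1/((27 + 1247/2) + 51742) = 1/(1301/2 + 51742) = 1/(104785/2) = 2/104785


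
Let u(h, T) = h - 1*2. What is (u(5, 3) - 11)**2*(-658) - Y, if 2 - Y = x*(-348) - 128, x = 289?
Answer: -142814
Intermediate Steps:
u(h, T) = -2 + h (u(h, T) = h - 2 = -2 + h)
Y = 100702 (Y = 2 - (289*(-348) - 128) = 2 - (-100572 - 128) = 2 - 1*(-100700) = 2 + 100700 = 100702)
(u(5, 3) - 11)**2*(-658) - Y = ((-2 + 5) - 11)**2*(-658) - 1*100702 = (3 - 11)**2*(-658) - 100702 = (-8)**2*(-658) - 100702 = 64*(-658) - 100702 = -42112 - 100702 = -142814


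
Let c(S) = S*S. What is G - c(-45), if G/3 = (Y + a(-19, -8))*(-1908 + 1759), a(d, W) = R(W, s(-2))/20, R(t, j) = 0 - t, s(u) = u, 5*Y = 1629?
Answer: -739182/5 ≈ -1.4784e+5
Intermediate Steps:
Y = 1629/5 (Y = (⅕)*1629 = 1629/5 ≈ 325.80)
R(t, j) = -t
a(d, W) = -W/20
c(S) = S²
G = -729057/5 (G = 3*((1629/5 - 1/20*(-8))*(-1908 + 1759)) = 3*((1629/5 + ⅖)*(-149)) = 3*((1631/5)*(-149)) = 3*(-243019/5) = -729057/5 ≈ -1.4581e+5)
G - c(-45) = -729057/5 - 1*(-45)² = -729057/5 - 1*2025 = -729057/5 - 2025 = -739182/5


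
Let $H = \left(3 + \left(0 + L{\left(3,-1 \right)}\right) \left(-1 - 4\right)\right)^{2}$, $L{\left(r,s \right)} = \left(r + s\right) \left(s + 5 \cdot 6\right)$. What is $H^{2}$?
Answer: $6784652161$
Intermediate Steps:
$L{\left(r,s \right)} = \left(30 + s\right) \left(r + s\right)$ ($L{\left(r,s \right)} = \left(r + s\right) \left(s + 30\right) = \left(r + s\right) \left(30 + s\right) = \left(30 + s\right) \left(r + s\right)$)
$H = 82369$ ($H = \left(3 + \left(0 + \left(\left(-1\right)^{2} + 30 \cdot 3 + 30 \left(-1\right) + 3 \left(-1\right)\right)\right) \left(-1 - 4\right)\right)^{2} = \left(3 + \left(0 + \left(1 + 90 - 30 - 3\right)\right) \left(-5\right)\right)^{2} = \left(3 + \left(0 + 58\right) \left(-5\right)\right)^{2} = \left(3 + 58 \left(-5\right)\right)^{2} = \left(3 - 290\right)^{2} = \left(-287\right)^{2} = 82369$)
$H^{2} = 82369^{2} = 6784652161$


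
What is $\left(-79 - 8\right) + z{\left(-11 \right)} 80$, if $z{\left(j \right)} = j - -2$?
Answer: $-807$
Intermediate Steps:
$z{\left(j \right)} = 2 + j$ ($z{\left(j \right)} = j + 2 = 2 + j$)
$\left(-79 - 8\right) + z{\left(-11 \right)} 80 = \left(-79 - 8\right) + \left(2 - 11\right) 80 = \left(-79 - 8\right) - 720 = -87 - 720 = -807$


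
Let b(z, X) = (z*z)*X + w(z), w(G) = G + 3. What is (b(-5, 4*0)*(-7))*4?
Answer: 56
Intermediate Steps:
w(G) = 3 + G
b(z, X) = 3 + z + X*z**2 (b(z, X) = (z*z)*X + (3 + z) = z**2*X + (3 + z) = X*z**2 + (3 + z) = 3 + z + X*z**2)
(b(-5, 4*0)*(-7))*4 = ((3 - 5 + (4*0)*(-5)**2)*(-7))*4 = ((3 - 5 + 0*25)*(-7))*4 = ((3 - 5 + 0)*(-7))*4 = -2*(-7)*4 = 14*4 = 56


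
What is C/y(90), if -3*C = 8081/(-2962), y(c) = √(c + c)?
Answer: 8081*√5/266580 ≈ 0.067783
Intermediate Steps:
y(c) = √2*√c (y(c) = √(2*c) = √2*√c)
C = 8081/8886 (C = -8081/(3*(-2962)) = -8081*(-1)/(3*2962) = -⅓*(-8081/2962) = 8081/8886 ≈ 0.90941)
C/y(90) = 8081/(8886*((√2*√90))) = 8081/(8886*((√2*(3*√10)))) = 8081/(8886*((6*√5))) = 8081*(√5/30)/8886 = 8081*√5/266580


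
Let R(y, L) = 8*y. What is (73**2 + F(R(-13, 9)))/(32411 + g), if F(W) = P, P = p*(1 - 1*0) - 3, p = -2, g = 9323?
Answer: 242/1897 ≈ 0.12757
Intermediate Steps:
P = -5 (P = -2*(1 - 1*0) - 3 = -2*(1 + 0) - 3 = -2*1 - 3 = -2 - 3 = -5)
F(W) = -5
(73**2 + F(R(-13, 9)))/(32411 + g) = (73**2 - 5)/(32411 + 9323) = (5329 - 5)/41734 = 5324*(1/41734) = 242/1897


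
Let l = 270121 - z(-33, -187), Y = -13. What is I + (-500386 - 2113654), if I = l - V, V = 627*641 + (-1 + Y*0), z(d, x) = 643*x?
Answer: -2625584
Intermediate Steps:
V = 401906 (V = 627*641 + (-1 - 13*0) = 401907 + (-1 + 0) = 401907 - 1 = 401906)
l = 390362 (l = 270121 - 643*(-187) = 270121 - 1*(-120241) = 270121 + 120241 = 390362)
I = -11544 (I = 390362 - 1*401906 = 390362 - 401906 = -11544)
I + (-500386 - 2113654) = -11544 + (-500386 - 2113654) = -11544 - 2614040 = -2625584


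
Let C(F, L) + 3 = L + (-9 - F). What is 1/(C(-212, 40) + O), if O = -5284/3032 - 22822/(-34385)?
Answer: 26063830/6227195691 ≈ 0.0041855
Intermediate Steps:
C(F, L) = -12 + L - F (C(F, L) = -3 + (L + (-9 - F)) = -3 + (-9 + L - F) = -12 + L - F)
O = -28123509/26063830 (O = -5284*1/3032 - 22822*(-1/34385) = -1321/758 + 22822/34385 = -28123509/26063830 ≈ -1.0790)
1/(C(-212, 40) + O) = 1/((-12 + 40 - 1*(-212)) - 28123509/26063830) = 1/((-12 + 40 + 212) - 28123509/26063830) = 1/(240 - 28123509/26063830) = 1/(6227195691/26063830) = 26063830/6227195691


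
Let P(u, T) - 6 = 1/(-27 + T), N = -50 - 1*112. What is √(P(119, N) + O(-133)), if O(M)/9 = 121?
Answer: √4346034/63 ≈ 33.091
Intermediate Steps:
N = -162 (N = -50 - 112 = -162)
O(M) = 1089 (O(M) = 9*121 = 1089)
P(u, T) = 6 + 1/(-27 + T)
√(P(119, N) + O(-133)) = √((-161 + 6*(-162))/(-27 - 162) + 1089) = √((-161 - 972)/(-189) + 1089) = √(-1/189*(-1133) + 1089) = √(1133/189 + 1089) = √(206954/189) = √4346034/63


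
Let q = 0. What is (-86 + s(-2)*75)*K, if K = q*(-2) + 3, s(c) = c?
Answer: -708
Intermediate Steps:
K = 3 (K = 0*(-2) + 3 = 0 + 3 = 3)
(-86 + s(-2)*75)*K = (-86 - 2*75)*3 = (-86 - 150)*3 = -236*3 = -708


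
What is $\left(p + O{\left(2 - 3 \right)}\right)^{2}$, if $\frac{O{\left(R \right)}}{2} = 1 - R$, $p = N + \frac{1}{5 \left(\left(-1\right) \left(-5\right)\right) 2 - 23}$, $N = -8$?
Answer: $\frac{11449}{729} \approx 15.705$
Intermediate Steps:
$p = - \frac{215}{27}$ ($p = -8 + \frac{1}{5 \left(\left(-1\right) \left(-5\right)\right) 2 - 23} = -8 + \frac{1}{5 \cdot 5 \cdot 2 - 23} = -8 + \frac{1}{25 \cdot 2 - 23} = -8 + \frac{1}{50 - 23} = -8 + \frac{1}{27} = - \frac{215}{27} \approx -7.963$)
$O{\left(R \right)} = 2 - 2 R$ ($O{\left(R \right)} = 2 \left(1 - R\right) = 2 - 2 R$)
$\left(p + O{\left(2 - 3 \right)}\right)^{2} = \left(- \frac{215}{27} + \left(2 - 2 \left(2 - 3\right)\right)\right)^{2} = \left(- \frac{215}{27} + \left(2 - -2\right)\right)^{2} = \left(- \frac{215}{27} + \left(2 + 2\right)\right)^{2} = \left(- \frac{215}{27} + 4\right)^{2} = \left(- \frac{107}{27}\right)^{2} = \frac{11449}{729}$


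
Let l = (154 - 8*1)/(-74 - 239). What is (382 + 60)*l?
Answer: -64532/313 ≈ -206.17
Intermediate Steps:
l = -146/313 (l = (154 - 8)/(-313) = 146*(-1/313) = -146/313 ≈ -0.46645)
(382 + 60)*l = (382 + 60)*(-146/313) = 442*(-146/313) = -64532/313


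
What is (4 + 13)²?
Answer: 289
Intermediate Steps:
(4 + 13)² = 17² = 289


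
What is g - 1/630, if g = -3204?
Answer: -2018521/630 ≈ -3204.0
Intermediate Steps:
g - 1/630 = -3204 - 1/630 = -2018521/630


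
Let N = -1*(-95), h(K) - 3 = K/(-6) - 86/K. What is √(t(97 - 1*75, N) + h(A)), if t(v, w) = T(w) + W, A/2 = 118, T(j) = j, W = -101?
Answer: I*√5350710/354 ≈ 6.5343*I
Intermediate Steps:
A = 236 (A = 2*118 = 236)
h(K) = 3 - 86/K - K/6 (h(K) = 3 + (K/(-6) - 86/K) = 3 + (K*(-⅙) - 86/K) = 3 + (-K/6 - 86/K) = 3 + (-86/K - K/6) = 3 - 86/K - K/6)
N = 95
t(v, w) = -101 + w (t(v, w) = w - 101 = -101 + w)
√(t(97 - 1*75, N) + h(A)) = √((-101 + 95) + (3 - 86/236 - ⅙*236)) = √(-6 + (3 - 86*1/236 - 118/3)) = √(-6 + (3 - 43/118 - 118/3)) = √(-6 - 12991/354) = √(-15115/354) = I*√5350710/354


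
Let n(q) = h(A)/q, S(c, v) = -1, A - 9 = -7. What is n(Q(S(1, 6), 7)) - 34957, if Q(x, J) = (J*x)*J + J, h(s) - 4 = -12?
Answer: -734093/21 ≈ -34957.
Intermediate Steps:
A = 2 (A = 9 - 7 = 2)
h(s) = -8 (h(s) = 4 - 12 = -8)
Q(x, J) = J + x*J² (Q(x, J) = x*J² + J = J + x*J²)
n(q) = -8/q
n(Q(S(1, 6), 7)) - 34957 = -8*1/(7*(1 + 7*(-1))) - 34957 = -8*1/(7*(1 - 7)) - 34957 = -8/(7*(-6)) - 34957 = -8/(-42) - 34957 = -8*(-1/42) - 34957 = 4/21 - 34957 = -734093/21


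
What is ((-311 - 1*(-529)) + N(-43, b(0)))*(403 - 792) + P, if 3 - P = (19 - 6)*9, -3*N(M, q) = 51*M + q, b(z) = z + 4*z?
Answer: -369275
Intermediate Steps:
b(z) = 5*z
N(M, q) = -17*M - q/3 (N(M, q) = -(51*M + q)/3 = -(q + 51*M)/3 = -17*M - q/3)
P = -114 (P = 3 - (19 - 6)*9 = 3 - 13*9 = 3 - 1*117 = 3 - 117 = -114)
((-311 - 1*(-529)) + N(-43, b(0)))*(403 - 792) + P = ((-311 - 1*(-529)) + (-17*(-43) - 5*0/3))*(403 - 792) - 114 = ((-311 + 529) + (731 - ⅓*0))*(-389) - 114 = (218 + (731 + 0))*(-389) - 114 = (218 + 731)*(-389) - 114 = 949*(-389) - 114 = -369161 - 114 = -369275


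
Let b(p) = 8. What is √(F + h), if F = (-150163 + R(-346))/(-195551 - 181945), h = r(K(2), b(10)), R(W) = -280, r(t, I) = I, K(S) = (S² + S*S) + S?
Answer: √678467954/8988 ≈ 2.8980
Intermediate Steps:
K(S) = S + 2*S² (K(S) = (S² + S²) + S = 2*S² + S = S + 2*S²)
h = 8
F = 150443/377496 (F = (-150163 - 280)/(-195551 - 181945) = -150443/(-377496) = -150443*(-1/377496) = 150443/377496 ≈ 0.39853)
√(F + h) = √(150443/377496 + 8) = √(3170411/377496) = √678467954/8988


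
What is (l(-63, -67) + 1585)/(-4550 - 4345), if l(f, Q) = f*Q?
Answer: -5806/8895 ≈ -0.65273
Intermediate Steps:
l(f, Q) = Q*f
(l(-63, -67) + 1585)/(-4550 - 4345) = (-67*(-63) + 1585)/(-4550 - 4345) = (4221 + 1585)/(-8895) = 5806*(-1/8895) = -5806/8895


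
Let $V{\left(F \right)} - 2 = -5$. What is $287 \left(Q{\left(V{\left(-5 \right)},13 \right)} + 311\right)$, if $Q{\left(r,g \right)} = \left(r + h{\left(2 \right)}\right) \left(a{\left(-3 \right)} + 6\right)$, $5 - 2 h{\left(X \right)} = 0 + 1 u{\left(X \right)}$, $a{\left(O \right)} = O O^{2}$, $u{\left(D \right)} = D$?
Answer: $\frac{196595}{2} \approx 98298.0$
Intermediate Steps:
$V{\left(F \right)} = -3$ ($V{\left(F \right)} = 2 - 5 = -3$)
$a{\left(O \right)} = O^{3}$
$h{\left(X \right)} = \frac{5}{2} - \frac{X}{2}$ ($h{\left(X \right)} = \frac{5}{2} - \frac{0 + 1 X}{2} = \frac{5}{2} - \frac{0 + X}{2} = \frac{5}{2} - \frac{X}{2}$)
$Q{\left(r,g \right)} = - \frac{63}{2} - 21 r$ ($Q{\left(r,g \right)} = \left(r + \left(\frac{5}{2} - 1\right)\right) \left(\left(-3\right)^{3} + 6\right) = \left(r + \left(\frac{5}{2} - 1\right)\right) \left(-27 + 6\right) = \left(r + \frac{3}{2}\right) \left(-21\right) = \left(\frac{3}{2} + r\right) \left(-21\right) = - \frac{63}{2} - 21 r$)
$287 \left(Q{\left(V{\left(-5 \right)},13 \right)} + 311\right) = 287 \left(\left(- \frac{63}{2} - -63\right) + 311\right) = 287 \left(\left(- \frac{63}{2} + 63\right) + 311\right) = 287 \left(\frac{63}{2} + 311\right) = 287 \cdot \frac{685}{2} = \frac{196595}{2}$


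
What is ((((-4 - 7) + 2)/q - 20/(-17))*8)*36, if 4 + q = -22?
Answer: 96912/221 ≈ 438.52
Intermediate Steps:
q = -26 (q = -4 - 22 = -26)
((((-4 - 7) + 2)/q - 20/(-17))*8)*36 = ((((-4 - 7) + 2)/(-26) - 20/(-17))*8)*36 = (((-11 + 2)*(-1/26) - 20*(-1/17))*8)*36 = ((-9*(-1/26) + 20/17)*8)*36 = ((9/26 + 20/17)*8)*36 = ((673/442)*8)*36 = (2692/221)*36 = 96912/221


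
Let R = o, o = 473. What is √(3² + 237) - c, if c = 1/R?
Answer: -1/473 + √246 ≈ 15.682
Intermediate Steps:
R = 473
c = 1/473 ≈ 0.0021142
√(3² + 237) - c = √(3² + 237) - 1*1/473 = √(9 + 237) - 1/473 = √246 - 1/473 = -1/473 + √246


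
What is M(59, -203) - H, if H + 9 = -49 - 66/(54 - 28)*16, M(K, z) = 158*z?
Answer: -415680/13 ≈ -31975.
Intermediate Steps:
H = -1282/13 (H = -9 + (-49 - 66/(54 - 28)*16) = -9 + (-49 - 66/26*16) = -9 + (-49 - 66*1/26*16) = -9 + (-49 - 33/13*16) = -9 + (-49 - 528/13) = -9 - 1165/13 = -1282/13 ≈ -98.615)
M(59, -203) - H = 158*(-203) - 1*(-1282/13) = -32074 + 1282/13 = -415680/13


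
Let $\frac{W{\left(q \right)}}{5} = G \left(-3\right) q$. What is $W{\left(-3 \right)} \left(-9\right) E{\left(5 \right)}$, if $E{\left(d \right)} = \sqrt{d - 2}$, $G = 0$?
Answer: $0$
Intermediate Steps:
$W{\left(q \right)} = 0$ ($W{\left(q \right)} = 5 \cdot 0 \left(-3\right) q = 5 \cdot 0 q = 5 \cdot 0 = 0$)
$E{\left(d \right)} = \sqrt{-2 + d}$
$W{\left(-3 \right)} \left(-9\right) E{\left(5 \right)} = 0 \left(-9\right) \sqrt{-2 + 5} = 0 \sqrt{3} = 0$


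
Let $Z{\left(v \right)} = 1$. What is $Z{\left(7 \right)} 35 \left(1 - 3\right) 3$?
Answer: $-210$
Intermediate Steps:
$Z{\left(7 \right)} 35 \left(1 - 3\right) 3 = 1 \cdot 35 \left(1 - 3\right) 3 = 35 \left(1 - 3\right) 3 = 35 \left(\left(-2\right) 3\right) = 35 \left(-6\right) = -210$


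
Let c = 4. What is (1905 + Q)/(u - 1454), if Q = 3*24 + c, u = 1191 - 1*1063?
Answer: -1981/1326 ≈ -1.4940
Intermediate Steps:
u = 128 (u = 1191 - 1063 = 128)
Q = 76 (Q = 3*24 + 4 = 72 + 4 = 76)
(1905 + Q)/(u - 1454) = (1905 + 76)/(128 - 1454) = 1981/(-1326) = 1981*(-1/1326) = -1981/1326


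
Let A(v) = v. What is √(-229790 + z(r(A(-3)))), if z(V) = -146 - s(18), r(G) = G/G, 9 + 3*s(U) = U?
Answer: I*√229939 ≈ 479.52*I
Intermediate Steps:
s(U) = -3 + U/3
r(G) = 1
z(V) = -149 (z(V) = -146 - (-3 + (⅓)*18) = -146 - (-3 + 6) = -146 - 1*3 = -146 - 3 = -149)
√(-229790 + z(r(A(-3)))) = √(-229790 - 149) = √(-229939) = I*√229939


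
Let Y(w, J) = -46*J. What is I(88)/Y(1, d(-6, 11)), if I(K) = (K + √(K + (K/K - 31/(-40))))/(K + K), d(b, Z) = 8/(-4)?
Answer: 1/184 + 3*√3990/323840 ≈ 0.0060199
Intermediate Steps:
d(b, Z) = -2 (d(b, Z) = 8*(-¼) = -2)
I(K) = (K + √(71/40 + K))/(2*K) (I(K) = (K + √(K + (1 - 31*(-1/40))))/((2*K)) = (K + √(K + (1 + 31/40)))*(1/(2*K)) = (K + √(K + 71/40))*(1/(2*K)) = (K + √(71/40 + K))*(1/(2*K)) = (K + √(71/40 + K))/(2*K))
I(88)/Y(1, d(-6, 11)) = (((½)*88 + √(710 + 400*88)/40)/88)/((-46*(-2))) = ((44 + √(710 + 35200)/40)/88)/92 = ((44 + √35910/40)/88)*(1/92) = ((44 + (3*√3990)/40)/88)*(1/92) = ((44 + 3*√3990/40)/88)*(1/92) = (½ + 3*√3990/3520)*(1/92) = 1/184 + 3*√3990/323840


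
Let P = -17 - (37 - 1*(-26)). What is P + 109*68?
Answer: 7332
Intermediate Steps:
P = -80 (P = -17 - (37 + 26) = -17 - 1*63 = -17 - 63 = -80)
P + 109*68 = -80 + 109*68 = -80 + 7412 = 7332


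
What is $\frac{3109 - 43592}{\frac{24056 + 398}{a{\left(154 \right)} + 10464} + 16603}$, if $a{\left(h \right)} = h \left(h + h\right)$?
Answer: $- \frac{1171901884}{480635871} \approx -2.4382$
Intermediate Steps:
$a{\left(h \right)} = 2 h^{2}$ ($a{\left(h \right)} = h 2 h = 2 h^{2}$)
$\frac{3109 - 43592}{\frac{24056 + 398}{a{\left(154 \right)} + 10464} + 16603} = \frac{3109 - 43592}{\frac{24056 + 398}{2 \cdot 154^{2} + 10464} + 16603} = - \frac{40483}{\frac{24454}{2 \cdot 23716 + 10464} + 16603} = - \frac{40483}{\frac{24454}{47432 + 10464} + 16603} = - \frac{40483}{\frac{24454}{57896} + 16603} = - \frac{40483}{24454 \cdot \frac{1}{57896} + 16603} = - \frac{40483}{\frac{12227}{28948} + 16603} = - \frac{40483}{\frac{480635871}{28948}} = \left(-40483\right) \frac{28948}{480635871} = - \frac{1171901884}{480635871}$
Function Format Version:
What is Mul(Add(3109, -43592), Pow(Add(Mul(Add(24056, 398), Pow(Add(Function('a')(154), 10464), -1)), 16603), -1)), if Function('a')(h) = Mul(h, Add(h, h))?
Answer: Rational(-1171901884, 480635871) ≈ -2.4382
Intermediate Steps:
Function('a')(h) = Mul(2, Pow(h, 2)) (Function('a')(h) = Mul(h, Mul(2, h)) = Mul(2, Pow(h, 2)))
Mul(Add(3109, -43592), Pow(Add(Mul(Add(24056, 398), Pow(Add(Function('a')(154), 10464), -1)), 16603), -1)) = Mul(Add(3109, -43592), Pow(Add(Mul(Add(24056, 398), Pow(Add(Mul(2, Pow(154, 2)), 10464), -1)), 16603), -1)) = Mul(-40483, Pow(Add(Mul(24454, Pow(Add(Mul(2, 23716), 10464), -1)), 16603), -1)) = Mul(-40483, Pow(Add(Mul(24454, Pow(Add(47432, 10464), -1)), 16603), -1)) = Mul(-40483, Pow(Add(Mul(24454, Pow(57896, -1)), 16603), -1)) = Mul(-40483, Pow(Add(Mul(24454, Rational(1, 57896)), 16603), -1)) = Mul(-40483, Pow(Add(Rational(12227, 28948), 16603), -1)) = Mul(-40483, Pow(Rational(480635871, 28948), -1)) = Mul(-40483, Rational(28948, 480635871)) = Rational(-1171901884, 480635871)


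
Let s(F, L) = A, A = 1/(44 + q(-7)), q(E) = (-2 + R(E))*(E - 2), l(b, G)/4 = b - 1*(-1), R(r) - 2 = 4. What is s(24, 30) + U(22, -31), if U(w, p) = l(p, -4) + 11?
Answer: -871/8 ≈ -108.88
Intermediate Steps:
R(r) = 6 (R(r) = 2 + 4 = 6)
l(b, G) = 4 + 4*b (l(b, G) = 4*(b - 1*(-1)) = 4*(b + 1) = 4*(1 + b) = 4 + 4*b)
q(E) = -8 + 4*E (q(E) = (-2 + 6)*(E - 2) = 4*(-2 + E) = -8 + 4*E)
A = ⅛ (A = 1/(44 + (-8 + 4*(-7))) = 1/(44 + (-8 - 28)) = 1/(44 - 36) = 1/8 = ⅛ ≈ 0.12500)
s(F, L) = ⅛
U(w, p) = 15 + 4*p (U(w, p) = (4 + 4*p) + 11 = 15 + 4*p)
s(24, 30) + U(22, -31) = ⅛ + (15 + 4*(-31)) = ⅛ + (15 - 124) = ⅛ - 109 = -871/8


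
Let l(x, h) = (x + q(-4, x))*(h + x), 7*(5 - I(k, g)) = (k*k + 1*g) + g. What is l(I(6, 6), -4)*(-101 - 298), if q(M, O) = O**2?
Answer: 182286/49 ≈ 3720.1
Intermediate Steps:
I(k, g) = 5 - 2*g/7 - k**2/7 (I(k, g) = 5 - ((k*k + 1*g) + g)/7 = 5 - ((k**2 + g) + g)/7 = 5 - ((g + k**2) + g)/7 = 5 - (k**2 + 2*g)/7 = 5 + (-2*g/7 - k**2/7) = 5 - 2*g/7 - k**2/7)
l(x, h) = (h + x)*(x + x**2) (l(x, h) = (x + x**2)*(h + x) = (h + x)*(x + x**2))
l(I(6, 6), -4)*(-101 - 298) = ((5 - 2/7*6 - 1/7*6**2)*(-4 + (5 - 2/7*6 - 1/7*6**2) + (5 - 2/7*6 - 1/7*6**2)**2 - 4*(5 - 2/7*6 - 1/7*6**2)))*(-101 - 298) = ((5 - 12/7 - 1/7*36)*(-4 + (5 - 12/7 - 1/7*36) + (5 - 12/7 - 1/7*36)**2 - 4*(5 - 12/7 - 1/7*36)))*(-399) = ((5 - 12/7 - 36/7)*(-4 + (5 - 12/7 - 36/7) + (5 - 12/7 - 36/7)**2 - 4*(5 - 12/7 - 36/7)))*(-399) = -13*(-4 - 13/7 + (-13/7)**2 - 4*(-13/7))/7*(-399) = -13*(-4 - 13/7 + 169/49 + 52/7)/7*(-399) = -13/7*246/49*(-399) = -3198/343*(-399) = 182286/49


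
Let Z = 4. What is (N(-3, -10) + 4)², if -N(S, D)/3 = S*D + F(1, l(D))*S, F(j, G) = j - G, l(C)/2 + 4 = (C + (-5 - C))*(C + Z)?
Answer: 297025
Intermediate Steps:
l(C) = -48 - 10*C (l(C) = -8 + 2*((C + (-5 - C))*(C + 4)) = -8 + 2*(-5*(4 + C)) = -8 + 2*(-20 - 5*C) = -8 + (-40 - 10*C) = -48 - 10*C)
N(S, D) = -3*D*S - 3*S*(49 + 10*D) (N(S, D) = -3*(S*D + (1 - (-48 - 10*D))*S) = -3*(D*S + (1 + (48 + 10*D))*S) = -3*(D*S + (49 + 10*D)*S) = -3*(D*S + S*(49 + 10*D)) = -3*D*S - 3*S*(49 + 10*D))
(N(-3, -10) + 4)² = (-3*(-3)*(49 + 11*(-10)) + 4)² = (-3*(-3)*(49 - 110) + 4)² = (-3*(-3)*(-61) + 4)² = (-549 + 4)² = (-545)² = 297025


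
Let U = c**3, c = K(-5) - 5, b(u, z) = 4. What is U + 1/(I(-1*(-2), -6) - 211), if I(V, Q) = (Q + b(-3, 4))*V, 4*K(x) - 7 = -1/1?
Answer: -73753/1720 ≈ -42.880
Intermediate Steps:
K(x) = 3/2 (K(x) = 7/4 + (-1/1)/4 = 7/4 + (-1*1)/4 = 7/4 + (1/4)*(-1) = 7/4 - 1/4 = 3/2)
c = -7/2 (c = 3/2 - 5 = -7/2 ≈ -3.5000)
I(V, Q) = V*(4 + Q) (I(V, Q) = (Q + 4)*V = (4 + Q)*V = V*(4 + Q))
U = -343/8 (U = (-7/2)**3 = -343/8 ≈ -42.875)
U + 1/(I(-1*(-2), -6) - 211) = -343/8 + 1/((-1*(-2))*(4 - 6) - 211) = -343/8 + 1/(2*(-2) - 211) = -343/8 + 1/(-4 - 211) = -343/8 + 1/(-215) = -343/8 - 1/215 = -73753/1720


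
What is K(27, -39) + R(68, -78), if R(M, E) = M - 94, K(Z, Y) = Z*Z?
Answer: 703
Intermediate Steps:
K(Z, Y) = Z**2
R(M, E) = -94 + M
K(27, -39) + R(68, -78) = 27**2 + (-94 + 68) = 729 - 26 = 703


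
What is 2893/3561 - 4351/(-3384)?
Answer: 8427941/4016808 ≈ 2.0982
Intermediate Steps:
2893/3561 - 4351/(-3384) = 2893*(1/3561) - 4351*(-1/3384) = 2893/3561 + 4351/3384 = 8427941/4016808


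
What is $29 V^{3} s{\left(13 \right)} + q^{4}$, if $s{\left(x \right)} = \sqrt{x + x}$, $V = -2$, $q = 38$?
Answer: $2085136 - 232 \sqrt{26} \approx 2.084 \cdot 10^{6}$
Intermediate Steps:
$s{\left(x \right)} = \sqrt{2} \sqrt{x}$ ($s{\left(x \right)} = \sqrt{2 x} = \sqrt{2} \sqrt{x}$)
$29 V^{3} s{\left(13 \right)} + q^{4} = 29 \left(-2\right)^{3} \sqrt{2} \sqrt{13} + 38^{4} = 29 \left(-8\right) \sqrt{26} + 2085136 = - 232 \sqrt{26} + 2085136 = 2085136 - 232 \sqrt{26}$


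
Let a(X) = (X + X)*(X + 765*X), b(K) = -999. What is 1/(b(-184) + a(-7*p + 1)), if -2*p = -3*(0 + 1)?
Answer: 1/137264 ≈ 7.2852e-6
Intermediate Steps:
p = 3/2 (p = -(-3)*(0 + 1)/2 = -(-3)/2 = -½*(-3) = 3/2 ≈ 1.5000)
a(X) = 1532*X² (a(X) = (2*X)*(766*X) = 1532*X²)
1/(b(-184) + a(-7*p + 1)) = 1/(-999 + 1532*(-7*3/2 + 1)²) = 1/(-999 + 1532*(-21/2 + 1)²) = 1/(-999 + 1532*(-19/2)²) = 1/(-999 + 1532*(361/4)) = 1/(-999 + 138263) = 1/137264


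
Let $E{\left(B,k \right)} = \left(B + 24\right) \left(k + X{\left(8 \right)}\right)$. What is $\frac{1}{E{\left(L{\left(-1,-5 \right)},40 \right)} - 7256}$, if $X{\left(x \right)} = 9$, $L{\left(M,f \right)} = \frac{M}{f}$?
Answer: $- \frac{5}{30351} \approx -0.00016474$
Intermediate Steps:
$E{\left(B,k \right)} = \left(9 + k\right) \left(24 + B\right)$ ($E{\left(B,k \right)} = \left(B + 24\right) \left(k + 9\right) = \left(24 + B\right) \left(9 + k\right) = \left(9 + k\right) \left(24 + B\right)$)
$\frac{1}{E{\left(L{\left(-1,-5 \right)},40 \right)} - 7256} = \frac{1}{\left(216 + 9 \left(- \frac{1}{-5}\right) + 24 \cdot 40 + - \frac{1}{-5} \cdot 40\right) - 7256} = \frac{1}{\left(216 + 9 \left(\left(-1\right) \left(- \frac{1}{5}\right)\right) + 960 + \left(-1\right) \left(- \frac{1}{5}\right) 40\right) - 7256} = \frac{1}{\left(216 + 9 \cdot \frac{1}{5} + 960 + \frac{1}{5} \cdot 40\right) - 7256} = \frac{1}{\left(216 + \frac{9}{5} + 960 + 8\right) - 7256} = \frac{1}{\frac{5929}{5} - 7256} = \frac{1}{- \frac{30351}{5}} = - \frac{5}{30351}$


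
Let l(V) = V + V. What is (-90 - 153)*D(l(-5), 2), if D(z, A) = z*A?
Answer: 4860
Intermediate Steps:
l(V) = 2*V
D(z, A) = A*z
(-90 - 153)*D(l(-5), 2) = (-90 - 153)*(2*(2*(-5))) = -486*(-10) = -243*(-20) = 4860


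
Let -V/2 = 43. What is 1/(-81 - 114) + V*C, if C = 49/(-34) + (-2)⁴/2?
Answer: -1869872/3315 ≈ -564.06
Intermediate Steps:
V = -86 (V = -2*43 = -86)
C = 223/34 (C = 49*(-1/34) + 16*(½) = -49/34 + 8 = 223/34 ≈ 6.5588)
1/(-81 - 114) + V*C = 1/(-81 - 114) - 86*223/34 = 1/(-195) - 9589/17 = -1/195 - 9589/17 = -1869872/3315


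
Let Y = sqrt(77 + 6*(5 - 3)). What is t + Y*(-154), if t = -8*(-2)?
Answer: 16 - 154*sqrt(89) ≈ -1436.8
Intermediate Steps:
t = 16
Y = sqrt(89) (Y = sqrt(77 + 6*2) = sqrt(77 + 12) = sqrt(89) ≈ 9.4340)
t + Y*(-154) = 16 + sqrt(89)*(-154) = 16 - 154*sqrt(89)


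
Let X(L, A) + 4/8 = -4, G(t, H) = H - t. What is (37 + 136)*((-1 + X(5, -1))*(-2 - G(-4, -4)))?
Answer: 1903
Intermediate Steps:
X(L, A) = -9/2 (X(L, A) = -½ - 4 = -9/2)
(37 + 136)*((-1 + X(5, -1))*(-2 - G(-4, -4))) = (37 + 136)*((-1 - 9/2)*(-2 - (-4 - 1*(-4)))) = 173*(-11*(-2 - (-4 + 4))/2) = 173*(-11*(-2 - 1*0)/2) = 173*(-11*(-2 + 0)/2) = 173*(-11/2*(-2)) = 173*11 = 1903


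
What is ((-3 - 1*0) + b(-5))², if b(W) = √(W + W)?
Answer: (3 - I*√10)² ≈ -1.0 - 18.974*I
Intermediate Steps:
b(W) = √2*√W (b(W) = √(2*W) = √2*√W)
((-3 - 1*0) + b(-5))² = ((-3 - 1*0) + √2*√(-5))² = ((-3 + 0) + √2*(I*√5))² = (-3 + I*√10)²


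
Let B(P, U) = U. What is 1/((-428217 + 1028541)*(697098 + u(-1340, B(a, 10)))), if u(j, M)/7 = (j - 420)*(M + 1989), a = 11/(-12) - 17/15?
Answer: -1/14366102708568 ≈ -6.9608e-14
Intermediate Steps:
a = -41/20 (a = 11*(-1/12) - 17*1/15 = -11/12 - 17/15 = -41/20 ≈ -2.0500)
u(j, M) = 7*(-420 + j)*(1989 + M) (u(j, M) = 7*((j - 420)*(M + 1989)) = 7*((-420 + j)*(1989 + M)) = 7*(-420 + j)*(1989 + M))
1/((-428217 + 1028541)*(697098 + u(-1340, B(a, 10)))) = 1/((-428217 + 1028541)*(697098 + (-5847660 - 2940*10 + 13923*(-1340) + 7*10*(-1340)))) = 1/(600324*(697098 + (-5847660 - 29400 - 18656820 - 93800))) = 1/(600324*(697098 - 24627680)) = 1/(600324*(-23930582)) = 1/(-14366102708568) = -1/14366102708568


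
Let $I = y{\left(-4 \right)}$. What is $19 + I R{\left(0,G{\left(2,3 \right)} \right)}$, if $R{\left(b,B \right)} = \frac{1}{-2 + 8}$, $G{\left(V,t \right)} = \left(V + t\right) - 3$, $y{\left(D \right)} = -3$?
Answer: $\frac{37}{2} \approx 18.5$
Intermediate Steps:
$G{\left(V,t \right)} = -3 + V + t$
$I = -3$
$R{\left(b,B \right)} = \frac{1}{6}$
$19 + I R{\left(0,G{\left(2,3 \right)} \right)} = 19 - \frac{1}{2} = \frac{37}{2}$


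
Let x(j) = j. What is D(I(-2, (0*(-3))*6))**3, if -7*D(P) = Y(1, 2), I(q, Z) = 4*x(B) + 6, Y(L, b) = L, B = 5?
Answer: -1/343 ≈ -0.0029155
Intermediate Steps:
I(q, Z) = 26 (I(q, Z) = 4*5 + 6 = 20 + 6 = 26)
D(P) = -1/7 (D(P) = -1/7*1 = -1/7)
D(I(-2, (0*(-3))*6))**3 = (-1/7)**3 = -1/343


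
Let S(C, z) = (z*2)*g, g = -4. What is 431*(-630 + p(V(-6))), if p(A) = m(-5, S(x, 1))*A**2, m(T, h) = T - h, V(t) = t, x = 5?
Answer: -224982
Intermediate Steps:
S(C, z) = -8*z (S(C, z) = (z*2)*(-4) = (2*z)*(-4) = -8*z)
p(A) = 3*A**2 (p(A) = (-5 - (-8))*A**2 = (-5 - 1*(-8))*A**2 = (-5 + 8)*A**2 = 3*A**2)
431*(-630 + p(V(-6))) = 431*(-630 + 3*(-6)**2) = 431*(-630 + 3*36) = 431*(-630 + 108) = 431*(-522) = -224982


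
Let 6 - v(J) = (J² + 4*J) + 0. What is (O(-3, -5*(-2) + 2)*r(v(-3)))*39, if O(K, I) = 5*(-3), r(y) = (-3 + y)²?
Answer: -21060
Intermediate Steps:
v(J) = 6 - J² - 4*J (v(J) = 6 - ((J² + 4*J) + 0) = 6 - (J² + 4*J) = 6 + (-J² - 4*J) = 6 - J² - 4*J)
O(K, I) = -15
(O(-3, -5*(-2) + 2)*r(v(-3)))*39 = -15*(-3 + (6 - 1*(-3)² - 4*(-3)))²*39 = -15*(-3 + (6 - 1*9 + 12))²*39 = -15*(-3 + (6 - 9 + 12))²*39 = -15*(-3 + 9)²*39 = -15*6²*39 = -15*36*39 = -540*39 = -21060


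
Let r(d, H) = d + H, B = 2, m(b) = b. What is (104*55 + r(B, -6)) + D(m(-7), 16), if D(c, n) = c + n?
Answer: 5725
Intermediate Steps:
r(d, H) = H + d
(104*55 + r(B, -6)) + D(m(-7), 16) = (104*55 + (-6 + 2)) + (-7 + 16) = (5720 - 4) + 9 = 5716 + 9 = 5725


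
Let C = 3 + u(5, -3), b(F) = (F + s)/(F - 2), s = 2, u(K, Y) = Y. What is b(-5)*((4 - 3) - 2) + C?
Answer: -3/7 ≈ -0.42857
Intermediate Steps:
b(F) = (2 + F)/(-2 + F) (b(F) = (F + 2)/(F - 2) = (2 + F)/(-2 + F))
C = 0 (C = 3 - 3 = 0)
b(-5)*((4 - 3) - 2) + C = ((2 - 5)/(-2 - 5))*((4 - 3) - 2) + 0 = (-3/(-7))*(1 - 2) + 0 = -1/7*(-3)*(-1) + 0 = (3/7)*(-1) + 0 = -3/7 + 0 = -3/7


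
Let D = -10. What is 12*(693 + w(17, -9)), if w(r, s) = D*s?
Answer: 9396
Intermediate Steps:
w(r, s) = -10*s
12*(693 + w(17, -9)) = 12*(693 - 10*(-9)) = 12*(693 + 90) = 12*783 = 9396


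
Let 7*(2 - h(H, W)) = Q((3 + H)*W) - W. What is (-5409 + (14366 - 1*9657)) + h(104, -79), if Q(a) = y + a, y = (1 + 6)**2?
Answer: 3439/7 ≈ 491.29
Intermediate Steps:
y = 49 (y = 7**2 = 49)
Q(a) = 49 + a
h(H, W) = -5 + W/7 - W*(3 + H)/7 (h(H, W) = 2 - ((49 + (3 + H)*W) - W)/7 = 2 - ((49 + W*(3 + H)) - W)/7 = 2 - (49 - W + W*(3 + H))/7 = 2 + (-7 + W/7 - W*(3 + H)/7) = -5 + W/7 - W*(3 + H)/7)
(-5409 + (14366 - 1*9657)) + h(104, -79) = (-5409 + (14366 - 1*9657)) + (-5 + (1/7)*(-79) - 1/7*(-79)*(3 + 104)) = (-5409 + (14366 - 9657)) + (-5 - 79/7 - 1/7*(-79)*107) = (-5409 + 4709) + (-5 - 79/7 + 8453/7) = -700 + 8339/7 = 3439/7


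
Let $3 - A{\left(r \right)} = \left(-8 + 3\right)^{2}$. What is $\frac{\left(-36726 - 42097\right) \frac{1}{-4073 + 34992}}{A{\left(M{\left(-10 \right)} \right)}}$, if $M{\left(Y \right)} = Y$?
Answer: $\frac{78823}{680218} \approx 0.11588$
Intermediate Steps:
$A{\left(r \right)} = -22$ ($A{\left(r \right)} = 3 - \left(-8 + 3\right)^{2} = 3 - \left(-5\right)^{2} = 3 - 25 = -22$)
$\frac{\left(-36726 - 42097\right) \frac{1}{-4073 + 34992}}{A{\left(M{\left(-10 \right)} \right)}} = \frac{\left(-36726 - 42097\right) \frac{1}{-4073 + 34992}}{-22} = - \frac{78823}{30919} \left(- \frac{1}{22}\right) = \left(-78823\right) \frac{1}{30919} \left(- \frac{1}{22}\right) = \left(- \frac{78823}{30919}\right) \left(- \frac{1}{22}\right) = \frac{78823}{680218}$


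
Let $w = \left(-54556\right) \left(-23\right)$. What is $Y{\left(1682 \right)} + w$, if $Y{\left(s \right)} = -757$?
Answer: $1254031$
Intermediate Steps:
$w = 1254788$
$Y{\left(1682 \right)} + w = -757 + 1254788 = 1254031$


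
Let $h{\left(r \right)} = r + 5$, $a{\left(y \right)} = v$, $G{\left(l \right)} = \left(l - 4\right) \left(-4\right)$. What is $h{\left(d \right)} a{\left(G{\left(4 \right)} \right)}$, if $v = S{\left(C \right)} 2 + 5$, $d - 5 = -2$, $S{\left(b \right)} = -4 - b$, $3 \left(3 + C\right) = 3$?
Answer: $8$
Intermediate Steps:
$C = -2$ ($C = -3 + \frac{1}{3} \cdot 3 = -3 + 1 = -2$)
$G{\left(l \right)} = 16 - 4 l$ ($G{\left(l \right)} = \left(-4 + l\right) \left(-4\right) = 16 - 4 l$)
$d = 3$ ($d = 5 - 2 = 3$)
$v = 1$ ($v = \left(-4 - -2\right) 2 + 5 = \left(-4 + 2\right) 2 + 5 = \left(-2\right) 2 + 5 = -4 + 5 = 1$)
$a{\left(y \right)} = 1$
$h{\left(r \right)} = 5 + r$
$h{\left(d \right)} a{\left(G{\left(4 \right)} \right)} = \left(5 + 3\right) 1 = 8 \cdot 1 = 8$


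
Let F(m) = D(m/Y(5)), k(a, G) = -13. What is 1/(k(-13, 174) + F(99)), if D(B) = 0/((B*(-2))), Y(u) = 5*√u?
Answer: -1/13 ≈ -0.076923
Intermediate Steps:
D(B) = 0 (D(B) = 0/((-2*B)) = 0*(-1/(2*B)) = 0)
F(m) = 0
1/(k(-13, 174) + F(99)) = 1/(-13 + 0) = 1/(-13) = -1/13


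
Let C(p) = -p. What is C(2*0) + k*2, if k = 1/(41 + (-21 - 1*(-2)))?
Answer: 1/11 ≈ 0.090909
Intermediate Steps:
k = 1/22 (k = 1/(41 + (-21 + 2)) = 1/(41 - 19) = 1/22 ≈ 0.045455)
C(2*0) + k*2 = -2*0 + (1/22)*2 = -1*0 + 1/11 = 0 + 1/11 = 1/11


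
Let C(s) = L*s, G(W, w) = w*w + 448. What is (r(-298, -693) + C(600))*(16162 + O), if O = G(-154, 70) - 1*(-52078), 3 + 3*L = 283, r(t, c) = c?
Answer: 4069931516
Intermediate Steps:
G(W, w) = 448 + w² (G(W, w) = w² + 448 = 448 + w²)
L = 280/3 (L = -1 + (⅓)*283 = -1 + 283/3 = 280/3 ≈ 93.333)
O = 57426 (O = (448 + 70²) - 1*(-52078) = (448 + 4900) + 52078 = 5348 + 52078 = 57426)
C(s) = 280*s/3
(r(-298, -693) + C(600))*(16162 + O) = (-693 + (280/3)*600)*(16162 + 57426) = (-693 + 56000)*73588 = 55307*73588 = 4069931516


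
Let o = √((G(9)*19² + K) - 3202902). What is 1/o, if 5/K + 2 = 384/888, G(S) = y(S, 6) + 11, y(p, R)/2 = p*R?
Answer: -I*√10630058982/183276879 ≈ -0.00056255*I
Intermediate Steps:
y(p, R) = 2*R*p (y(p, R) = 2*(p*R) = 2*(R*p) = 2*R*p)
G(S) = 11 + 12*S (G(S) = 2*6*S + 11 = 12*S + 11 = 11 + 12*S)
K = -185/58 (K = 5/(-2 + 384/888) = 5/(-2 + 384*(1/888)) = 5/(-2 + 16/37) = 5/(-58/37) = 5*(-37/58) = -185/58 ≈ -3.1897)
o = I*√10630058982/58 (o = √(((11 + 12*9)*19² - 185/58) - 3202902) = √(((11 + 108)*361 - 185/58) - 3202902) = √((119*361 - 185/58) - 3202902) = √((42959 - 185/58) - 3202902) = √(2491437/58 - 3202902) = √(-183276879/58) = I*√10630058982/58 ≈ 1777.6*I)
1/o = 1/(I*√10630058982/58) = -I*√10630058982/183276879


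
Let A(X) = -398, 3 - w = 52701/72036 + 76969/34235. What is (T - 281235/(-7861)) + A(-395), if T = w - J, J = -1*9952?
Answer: 61970619545278187/6462141496020 ≈ 9589.8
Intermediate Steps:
J = -9952
w = 16566587/822050820 (w = 3 - (52701/72036 + 76969/34235) = 3 - (52701*(1/72036) + 76969*(1/34235)) = 3 - (17567/24012 + 76969/34235) = 3 - 1*2449585873/822050820 = 3 - 2449585873/822050820 = 16566587/822050820 ≈ 0.020153)
T = 8181066327227/822050820 (T = 16566587/822050820 - 1*(-9952) = 16566587/822050820 + 9952 = 8181066327227/822050820 ≈ 9952.0)
(T - 281235/(-7861)) + A(-395) = (8181066327227/822050820 - 281235/(-7861)) - 398 = (8181066327227/822050820 - 281235*(-1/7861)) - 398 = (8181066327227/822050820 + 281235/7861) - 398 = 64542551860694147/6462141496020 - 398 = 61970619545278187/6462141496020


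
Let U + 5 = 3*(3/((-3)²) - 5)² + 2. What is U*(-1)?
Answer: -187/3 ≈ -62.333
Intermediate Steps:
U = 187/3 (U = -5 + (3*(3/((-3)²) - 5)² + 2) = -5 + (3*(3/9 - 5)² + 2) = -5 + (3*(3*(⅑) - 5)² + 2) = -5 + (3*(⅓ - 5)² + 2) = -5 + (3*(-14/3)² + 2) = -5 + (3*(196/9) + 2) = -5 + (196/3 + 2) = -5 + 202/3 = 187/3 ≈ 62.333)
U*(-1) = (187/3)*(-1) = -187/3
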